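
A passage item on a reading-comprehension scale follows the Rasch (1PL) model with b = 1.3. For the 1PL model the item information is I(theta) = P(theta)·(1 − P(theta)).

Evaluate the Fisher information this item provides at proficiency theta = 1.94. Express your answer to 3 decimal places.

P = 1/(1+e^{-0.6400}) = 0.6548
P(1−P) = 0.6548 × 0.3452 = 0.2261
I = P(1−P) = 0.22605

0.226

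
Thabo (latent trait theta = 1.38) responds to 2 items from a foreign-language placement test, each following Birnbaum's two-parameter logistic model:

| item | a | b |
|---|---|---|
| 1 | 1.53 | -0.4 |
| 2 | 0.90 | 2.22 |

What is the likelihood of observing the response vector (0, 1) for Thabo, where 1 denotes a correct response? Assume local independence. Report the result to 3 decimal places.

0.020

P(theta) = 1 / (1 + exp(−a(theta − b)))
P_1 = 1/(1+e^{-2.7234}) = 0.9384
P_2 = 1/(1+e^{0.7560}) = 0.3195
L = (1−P_1) × P_2 = 0.0616 × 0.3195 = 0.01968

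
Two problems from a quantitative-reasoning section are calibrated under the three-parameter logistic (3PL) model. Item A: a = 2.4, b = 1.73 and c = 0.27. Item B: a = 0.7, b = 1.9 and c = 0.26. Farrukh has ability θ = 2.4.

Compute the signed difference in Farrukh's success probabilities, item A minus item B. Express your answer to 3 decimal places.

0.184

P(θ) = c + (1 − c) · 1 / (1 + exp(−a(θ − b)))
P_A = 0.8782
P_B = 0.6941
P_A − P_B = 0.1841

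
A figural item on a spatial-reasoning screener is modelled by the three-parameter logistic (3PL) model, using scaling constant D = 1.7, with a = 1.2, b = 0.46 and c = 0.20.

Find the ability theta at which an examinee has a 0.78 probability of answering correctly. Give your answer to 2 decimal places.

P(theta) = c + (1 − c) · 1 / (1 + exp(−D·a(theta − b)))
Remove guessing floor: (0.78 − 0.20)/(1 − 0.20) = 0.7250
logit = ln(0.7250/0.2750) = 0.9694
theta = b + logit/(1.7·a) = 0.46 + 0.9694/2.0400 = 0.9352

0.94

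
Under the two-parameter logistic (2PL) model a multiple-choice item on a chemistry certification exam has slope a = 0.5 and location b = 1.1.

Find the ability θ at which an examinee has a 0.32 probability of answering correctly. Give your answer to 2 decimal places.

-0.41

P(θ) = 1 / (1 + exp(−a(θ − b)))
logit = ln(0.3200/0.6800) = -0.7538
θ = b + logit/(a) = 1.1 + (-0.7538)/0.5000 = -0.4075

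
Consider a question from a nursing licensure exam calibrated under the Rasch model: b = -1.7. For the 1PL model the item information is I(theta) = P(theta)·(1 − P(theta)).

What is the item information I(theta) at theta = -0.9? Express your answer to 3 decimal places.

0.214

P = 1/(1+e^{-0.8000}) = 0.6900
P(1−P) = 0.6900 × 0.3100 = 0.2139
I = P(1−P) = 0.21391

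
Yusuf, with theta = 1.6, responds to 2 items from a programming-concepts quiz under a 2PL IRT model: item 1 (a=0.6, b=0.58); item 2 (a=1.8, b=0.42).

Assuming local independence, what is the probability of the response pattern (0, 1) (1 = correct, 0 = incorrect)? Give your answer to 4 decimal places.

P(theta) = 1 / (1 + exp(−a(theta − b)))
P_1 = 1/(1+e^{-0.6120}) = 0.6484
P_2 = 1/(1+e^{-2.1240}) = 0.8932
L = (1−P_1) × P_2 = 0.3516 × 0.8932 = 0.31406

0.3141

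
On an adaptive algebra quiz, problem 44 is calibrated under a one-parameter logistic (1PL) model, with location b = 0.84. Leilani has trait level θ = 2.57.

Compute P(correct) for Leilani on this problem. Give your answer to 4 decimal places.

0.8494

P(θ) = 1 / (1 + exp(−(θ − b)))
Exponent: (2.57 − 0.84) = 1.7300
1/(1 + e^{-1.7300}) = 0.8494
P = 0.8494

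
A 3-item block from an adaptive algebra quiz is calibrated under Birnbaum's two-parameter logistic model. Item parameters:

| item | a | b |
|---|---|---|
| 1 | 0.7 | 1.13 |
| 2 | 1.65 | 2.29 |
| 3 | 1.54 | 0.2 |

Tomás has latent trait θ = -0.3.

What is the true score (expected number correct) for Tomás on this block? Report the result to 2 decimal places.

0.60

P(θ) = 1 / (1 + exp(−a(θ − b)))
P_1 = 1/(1+e^{1.0010}) = 0.2687
P_2 = 1/(1+e^{4.2735}) = 0.0137
P_3 = 1/(1+e^{0.7700}) = 0.3165
E[score] = 0.2687 + 0.0137 + 0.3165 = 0.5990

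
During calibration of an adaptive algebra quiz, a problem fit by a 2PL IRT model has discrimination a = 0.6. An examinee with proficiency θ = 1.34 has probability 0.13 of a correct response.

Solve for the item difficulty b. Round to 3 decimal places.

P(θ) = 1 / (1 + exp(−a(θ − b)))
logit(0.13) = ln(0.13/0.87) = -1.9010
b = θ − logit/(a) = 1.34 − (-1.9010)/0.6000 = 4.5083

4.508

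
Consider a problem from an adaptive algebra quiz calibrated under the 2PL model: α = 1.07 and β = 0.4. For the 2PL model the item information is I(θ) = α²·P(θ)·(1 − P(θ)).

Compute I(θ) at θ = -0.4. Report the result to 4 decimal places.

0.2396

P = 1/(1+e^{0.8560}) = 0.2982
P(1−P) = 0.2982 × 0.7018 = 0.2093
I = α² × P(1−P) = 1.07² × 0.2093 = 0.23959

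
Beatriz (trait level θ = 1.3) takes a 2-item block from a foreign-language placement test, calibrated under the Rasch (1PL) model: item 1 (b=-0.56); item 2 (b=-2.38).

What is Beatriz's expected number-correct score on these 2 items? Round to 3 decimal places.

1.841

P(θ) = 1 / (1 + exp(−(θ − b)))
P_1 = 1/(1+e^{-1.8600}) = 0.8653
P_2 = 1/(1+e^{-3.6800}) = 0.9754
E[score] = 0.8653 + 0.9754 = 1.8407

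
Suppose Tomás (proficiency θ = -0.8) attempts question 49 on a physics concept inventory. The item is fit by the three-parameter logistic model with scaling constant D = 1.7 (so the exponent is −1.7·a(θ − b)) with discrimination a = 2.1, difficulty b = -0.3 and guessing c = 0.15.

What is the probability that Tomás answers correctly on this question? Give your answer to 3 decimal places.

0.272

P(θ) = c + (1 − c) · 1 / (1 + exp(−D·a(θ − b)))
Exponent: 1.7 × 2.1 × (-0.8 − (-0.3)) = -1.7850
1/(1 + e^{1.7850}) = 0.1437
P = 0.15 + 0.85 × 0.1437 = 0.2721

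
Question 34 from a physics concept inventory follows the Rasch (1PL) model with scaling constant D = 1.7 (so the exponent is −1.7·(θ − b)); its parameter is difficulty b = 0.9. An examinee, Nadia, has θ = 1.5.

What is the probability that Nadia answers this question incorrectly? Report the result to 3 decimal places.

0.265

P(θ) = 1 / (1 + exp(−D·(θ − b)))
Exponent: 1.7 × (1.5 − 0.9) = 1.0200
1/(1 + e^{-1.0200}) = 0.7350
P = 0.7350
P(incorrect) = 1 − 0.7350 = 0.2650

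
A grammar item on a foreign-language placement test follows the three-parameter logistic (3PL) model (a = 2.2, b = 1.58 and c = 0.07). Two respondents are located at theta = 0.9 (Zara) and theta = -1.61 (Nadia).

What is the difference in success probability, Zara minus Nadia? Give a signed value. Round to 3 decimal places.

P(theta) = c + (1 − c) · 1 / (1 + exp(−a(theta − b)))
P(Zara) = 0.2402  [exponent -1.4960]
P(Nadia) = 0.0708  [exponent -7.0180]
Difference = 0.2402 − 0.0708 = 0.1694

0.169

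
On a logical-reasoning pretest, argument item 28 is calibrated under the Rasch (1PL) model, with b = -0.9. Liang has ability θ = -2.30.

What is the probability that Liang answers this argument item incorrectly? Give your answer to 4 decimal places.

0.8022

P(θ) = 1 / (1 + exp(−(θ − b)))
Exponent: (-2.30 − (-0.9)) = -1.4000
1/(1 + e^{1.4000}) = 0.1978
P = 0.1978
P(incorrect) = 1 − 0.1978 = 0.8022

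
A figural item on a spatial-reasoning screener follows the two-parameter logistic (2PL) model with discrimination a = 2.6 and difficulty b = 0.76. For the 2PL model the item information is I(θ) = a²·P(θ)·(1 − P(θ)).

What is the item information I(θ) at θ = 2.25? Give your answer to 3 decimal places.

P = 1/(1+e^{-3.8740}) = 0.9796
P(1−P) = 0.9796 × 0.0204 = 0.0199
I = a² × P(1−P) = 2.6² × 0.0199 = 0.13478

0.135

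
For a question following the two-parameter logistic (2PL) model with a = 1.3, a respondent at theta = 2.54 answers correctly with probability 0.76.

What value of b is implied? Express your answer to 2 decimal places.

1.65

P(theta) = 1 / (1 + exp(−a(theta − b)))
logit(0.76) = ln(0.76/0.24) = 1.1527
b = theta − logit/(a) = 2.54 − 1.1527/1.3000 = 1.6533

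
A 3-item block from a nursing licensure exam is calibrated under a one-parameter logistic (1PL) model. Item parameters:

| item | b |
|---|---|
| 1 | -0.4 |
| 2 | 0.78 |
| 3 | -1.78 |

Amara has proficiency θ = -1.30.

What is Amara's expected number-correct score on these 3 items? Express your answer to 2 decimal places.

P(θ) = 1 / (1 + exp(−(θ − b)))
P_1 = 1/(1+e^{0.9000}) = 0.2891
P_2 = 1/(1+e^{2.0800}) = 0.1111
P_3 = 1/(1+e^{-0.4800}) = 0.6177
E[score] = 0.2891 + 0.1111 + 0.6177 = 1.0179

1.02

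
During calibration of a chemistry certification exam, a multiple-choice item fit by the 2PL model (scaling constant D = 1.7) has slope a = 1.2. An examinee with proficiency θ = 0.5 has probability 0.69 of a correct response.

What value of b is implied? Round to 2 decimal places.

P(θ) = 1 / (1 + exp(−D·a(θ − b)))
logit(0.69) = ln(0.69/0.31) = 0.8001
b = θ − logit/(1.7·a) = 0.5 − 0.8001/2.0400 = 0.1078

0.11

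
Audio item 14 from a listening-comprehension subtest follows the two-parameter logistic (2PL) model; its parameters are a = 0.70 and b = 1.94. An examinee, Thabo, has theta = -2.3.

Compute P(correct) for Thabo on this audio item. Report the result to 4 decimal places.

0.0489

P(theta) = 1 / (1 + exp(−a(theta − b)))
Exponent: 0.70 × (-2.3 − 1.94) = -2.9680
1/(1 + e^{2.9680}) = 0.0489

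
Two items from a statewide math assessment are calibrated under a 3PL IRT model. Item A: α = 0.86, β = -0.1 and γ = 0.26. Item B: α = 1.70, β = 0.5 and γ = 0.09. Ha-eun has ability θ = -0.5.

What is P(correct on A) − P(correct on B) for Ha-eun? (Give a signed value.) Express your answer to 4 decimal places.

0.3364

P(θ) = γ + (1 − γ) · 1 / (1 + exp(−α(θ − β)))
P_A = 0.5670
P_B = 0.2306
P_A − P_B = 0.3364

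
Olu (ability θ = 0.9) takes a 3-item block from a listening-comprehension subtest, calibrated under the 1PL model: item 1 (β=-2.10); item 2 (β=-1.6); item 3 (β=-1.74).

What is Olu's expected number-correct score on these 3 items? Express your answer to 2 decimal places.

P(θ) = 1 / (1 + exp(−(θ − β)))
P_1 = 1/(1+e^{-3.0000}) = 0.9526
P_2 = 1/(1+e^{-2.5000}) = 0.9241
P_3 = 1/(1+e^{-2.6400}) = 0.9334
E[score] = 0.9526 + 0.9241 + 0.9334 = 2.8101

2.81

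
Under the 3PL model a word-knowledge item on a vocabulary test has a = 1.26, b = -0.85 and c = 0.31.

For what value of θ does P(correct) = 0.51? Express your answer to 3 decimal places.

P(θ) = c + (1 − c) · 1 / (1 + exp(−a(θ − b)))
Remove guessing floor: (0.51 − 0.31)/(1 − 0.31) = 0.2899
logit = ln(0.2899/0.7101) = -0.8961
θ = b + logit/(a) = -0.85 + (-0.8961)/1.2600 = -1.5612

-1.561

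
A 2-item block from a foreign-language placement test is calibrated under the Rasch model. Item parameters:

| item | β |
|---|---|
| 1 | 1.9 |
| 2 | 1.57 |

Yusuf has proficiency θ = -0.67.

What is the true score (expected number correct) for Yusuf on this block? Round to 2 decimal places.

0.17

P(θ) = 1 / (1 + exp(−(θ − β)))
P_1 = 1/(1+e^{2.5700}) = 0.0711
P_2 = 1/(1+e^{2.2400}) = 0.0962
E[score] = 0.0711 + 0.0962 = 0.1673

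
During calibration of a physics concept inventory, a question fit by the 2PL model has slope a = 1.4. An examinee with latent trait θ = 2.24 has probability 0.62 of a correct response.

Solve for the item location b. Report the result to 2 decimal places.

1.89

P(θ) = 1 / (1 + exp(−a(θ − b)))
logit(0.62) = ln(0.62/0.38) = 0.4895
b = θ − logit/(a) = 2.24 − 0.4895/1.4000 = 1.8903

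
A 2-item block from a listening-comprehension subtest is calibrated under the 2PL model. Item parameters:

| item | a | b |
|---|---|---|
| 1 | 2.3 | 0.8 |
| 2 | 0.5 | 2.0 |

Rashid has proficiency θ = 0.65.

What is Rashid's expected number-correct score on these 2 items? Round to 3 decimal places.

P(θ) = 1 / (1 + exp(−a(θ − b)))
P_1 = 1/(1+e^{0.3450}) = 0.4146
P_2 = 1/(1+e^{0.6750}) = 0.3374
E[score] = 0.4146 + 0.3374 = 0.7520

0.752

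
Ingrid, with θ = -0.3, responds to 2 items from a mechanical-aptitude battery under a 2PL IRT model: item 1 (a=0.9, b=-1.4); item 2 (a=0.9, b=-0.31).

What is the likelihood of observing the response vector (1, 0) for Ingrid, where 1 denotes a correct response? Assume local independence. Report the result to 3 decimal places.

0.363

P(θ) = 1 / (1 + exp(−a(θ − b)))
P_1 = 1/(1+e^{-0.9900}) = 0.7291
P_2 = 1/(1+e^{-0.0090}) = 0.5022
L = P_1 × (1−P_2) = 0.7291 × 0.4978 = 0.36290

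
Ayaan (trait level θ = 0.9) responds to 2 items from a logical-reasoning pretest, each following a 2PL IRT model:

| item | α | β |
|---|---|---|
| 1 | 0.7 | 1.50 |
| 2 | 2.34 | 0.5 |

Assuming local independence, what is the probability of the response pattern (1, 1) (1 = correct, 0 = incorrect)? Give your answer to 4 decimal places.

P(θ) = 1 / (1 + exp(−α(θ − β)))
P_1 = 1/(1+e^{0.4200}) = 0.3965
P_2 = 1/(1+e^{-0.9360}) = 0.7183
L = P_1 × P_2 = 0.3965 × 0.7183 = 0.28481

0.2848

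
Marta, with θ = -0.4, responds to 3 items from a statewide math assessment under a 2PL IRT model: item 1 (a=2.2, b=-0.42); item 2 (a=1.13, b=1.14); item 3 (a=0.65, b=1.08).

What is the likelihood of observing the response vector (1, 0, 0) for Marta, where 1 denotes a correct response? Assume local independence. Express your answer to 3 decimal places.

0.315

P(θ) = 1 / (1 + exp(−a(θ − b)))
P_1 = 1/(1+e^{-0.0440}) = 0.5110
P_2 = 1/(1+e^{1.7402}) = 0.1493
P_3 = 1/(1+e^{0.9620}) = 0.2765
L = P_1 × (1−P_2) × (1−P_3) = 0.5110 × 0.8507 × 0.7235 = 0.31452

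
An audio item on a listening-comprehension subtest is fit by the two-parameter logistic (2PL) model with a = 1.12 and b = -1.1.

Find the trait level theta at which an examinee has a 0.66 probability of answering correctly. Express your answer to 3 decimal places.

P(theta) = 1 / (1 + exp(−a(theta − b)))
logit = ln(0.6600/0.3400) = 0.6633
theta = b + logit/(a) = -1.1 + 0.6633/1.1200 = -0.5078

-0.508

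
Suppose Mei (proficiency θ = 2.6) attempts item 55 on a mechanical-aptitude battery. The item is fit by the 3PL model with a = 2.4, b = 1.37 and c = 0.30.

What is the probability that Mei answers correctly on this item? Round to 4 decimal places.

0.9653

P(θ) = c + (1 − c) · 1 / (1 + exp(−a(θ − b)))
Exponent: 2.4 × (2.6 − 1.37) = 2.9520
1/(1 + e^{-2.9520}) = 0.9504
P = 0.30 + 0.70 × 0.9504 = 0.9653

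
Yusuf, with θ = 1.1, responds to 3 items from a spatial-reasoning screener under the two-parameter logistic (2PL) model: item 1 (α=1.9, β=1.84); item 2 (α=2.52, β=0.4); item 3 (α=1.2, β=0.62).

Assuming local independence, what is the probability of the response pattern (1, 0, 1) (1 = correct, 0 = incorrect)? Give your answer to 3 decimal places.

0.018

P(θ) = 1 / (1 + exp(−α(θ − β)))
P_1 = 1/(1+e^{1.4060}) = 0.1969
P_2 = 1/(1+e^{-1.7640}) = 0.8537
P_3 = 1/(1+e^{-0.5760}) = 0.6401
L = P_1 × (1−P_2) × P_3 = 0.1969 × 0.1463 × 0.6401 = 0.01844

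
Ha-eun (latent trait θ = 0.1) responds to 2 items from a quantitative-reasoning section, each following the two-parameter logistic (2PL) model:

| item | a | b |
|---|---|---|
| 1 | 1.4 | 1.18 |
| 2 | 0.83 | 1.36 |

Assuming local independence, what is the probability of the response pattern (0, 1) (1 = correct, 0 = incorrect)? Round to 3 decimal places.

0.213

P(θ) = 1 / (1 + exp(−a(θ − b)))
P_1 = 1/(1+e^{1.5120}) = 0.1806
P_2 = 1/(1+e^{1.0458}) = 0.2600
L = (1−P_1) × P_2 = 0.8194 × 0.2600 = 0.21306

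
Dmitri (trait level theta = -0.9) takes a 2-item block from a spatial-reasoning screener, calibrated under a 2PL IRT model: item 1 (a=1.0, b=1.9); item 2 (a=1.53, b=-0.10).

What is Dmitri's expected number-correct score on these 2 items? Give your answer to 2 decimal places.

0.28

P(theta) = 1 / (1 + exp(−a(theta − b)))
P_1 = 1/(1+e^{2.8000}) = 0.0573
P_2 = 1/(1+e^{1.2240}) = 0.2272
E[score] = 0.0573 + 0.2272 = 0.2846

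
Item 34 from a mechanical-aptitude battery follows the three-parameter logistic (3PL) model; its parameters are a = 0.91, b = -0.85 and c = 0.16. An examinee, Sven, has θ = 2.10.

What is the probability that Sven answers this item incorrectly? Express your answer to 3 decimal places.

P(θ) = c + (1 − c) · 1 / (1 + exp(−a(θ − b)))
Exponent: 0.91 × (2.10 − (-0.85)) = 2.6845
1/(1 + e^{-2.6845}) = 0.9361
P = 0.16 + 0.84 × 0.9361 = 0.9463
P(incorrect) = 1 − 0.9463 = 0.0537

0.054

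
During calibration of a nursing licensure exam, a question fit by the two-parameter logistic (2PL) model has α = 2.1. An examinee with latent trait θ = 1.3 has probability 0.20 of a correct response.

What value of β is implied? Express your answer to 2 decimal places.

1.96

P(θ) = 1 / (1 + exp(−α(θ − β)))
logit(0.20) = ln(0.20/0.80) = -1.3863
β = θ − logit/(α) = 1.3 − (-1.3863)/2.1000 = 1.9601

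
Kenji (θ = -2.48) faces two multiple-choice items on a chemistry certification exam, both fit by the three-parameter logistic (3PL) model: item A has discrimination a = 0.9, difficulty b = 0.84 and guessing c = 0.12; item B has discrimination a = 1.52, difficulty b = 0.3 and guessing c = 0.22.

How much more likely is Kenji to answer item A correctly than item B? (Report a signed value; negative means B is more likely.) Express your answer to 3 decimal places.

-0.069

P(θ) = c + (1 − c) · 1 / (1 + exp(−a(θ − b)))
P_A = 0.1622
P_B = 0.2312
P_A − P_B = -0.0690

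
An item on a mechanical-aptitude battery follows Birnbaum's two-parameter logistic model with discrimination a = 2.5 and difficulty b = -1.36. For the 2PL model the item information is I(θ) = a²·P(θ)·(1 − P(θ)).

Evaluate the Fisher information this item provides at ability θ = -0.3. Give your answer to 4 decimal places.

P = 1/(1+e^{-2.6500}) = 0.9340
P(1−P) = 0.9340 × 0.0660 = 0.0616
I = a² × P(1−P) = 2.5² × 0.0616 = 0.38522

0.3852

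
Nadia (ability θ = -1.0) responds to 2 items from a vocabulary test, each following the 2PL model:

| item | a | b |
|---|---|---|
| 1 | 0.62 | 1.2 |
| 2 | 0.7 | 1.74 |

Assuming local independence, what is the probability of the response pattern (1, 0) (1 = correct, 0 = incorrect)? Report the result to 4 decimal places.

P(θ) = 1 / (1 + exp(−a(θ − b)))
P_1 = 1/(1+e^{1.3640}) = 0.2036
P_2 = 1/(1+e^{1.9180}) = 0.1281
L = P_1 × (1−P_2) = 0.2036 × 0.8719 = 0.17751

0.1775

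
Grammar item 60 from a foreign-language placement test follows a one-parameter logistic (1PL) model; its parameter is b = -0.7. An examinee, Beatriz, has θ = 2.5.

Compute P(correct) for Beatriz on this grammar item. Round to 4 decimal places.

0.9608

P(θ) = 1 / (1 + exp(−(θ − b)))
Exponent: (2.5 − (-0.7)) = 3.2000
1/(1 + e^{-3.2000}) = 0.9608
P = 0.9608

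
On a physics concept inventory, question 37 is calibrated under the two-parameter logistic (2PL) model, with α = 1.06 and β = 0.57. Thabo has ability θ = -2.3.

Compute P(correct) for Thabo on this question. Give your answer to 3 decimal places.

0.046

P(θ) = 1 / (1 + exp(−α(θ − β)))
Exponent: 1.06 × (-2.3 − 0.57) = -3.0422
1/(1 + e^{3.0422}) = 0.0456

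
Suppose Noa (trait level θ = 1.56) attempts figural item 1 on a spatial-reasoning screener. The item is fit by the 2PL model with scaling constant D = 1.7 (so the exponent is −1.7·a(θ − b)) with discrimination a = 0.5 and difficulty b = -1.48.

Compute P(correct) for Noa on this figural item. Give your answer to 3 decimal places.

P(θ) = 1 / (1 + exp(−D·a(θ − b)))
Exponent: 1.7 × 0.5 × (1.56 − (-1.48)) = 2.5840
1/(1 + e^{-2.5840}) = 0.9298
P = 0.9298

0.930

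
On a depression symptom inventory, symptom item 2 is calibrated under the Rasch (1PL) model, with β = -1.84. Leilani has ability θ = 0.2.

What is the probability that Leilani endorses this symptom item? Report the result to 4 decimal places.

P(θ) = 1 / (1 + exp(−(θ − β)))
Exponent: (0.2 − (-1.84)) = 2.0400
1/(1 + e^{-2.0400}) = 0.8849
P = 0.8849

0.8849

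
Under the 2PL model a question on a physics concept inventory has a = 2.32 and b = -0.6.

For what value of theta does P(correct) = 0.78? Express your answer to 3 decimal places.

-0.054

P(theta) = 1 / (1 + exp(−a(theta − b)))
logit = ln(0.7800/0.2200) = 1.2657
theta = b + logit/(a) = -0.6 + 1.2657/2.3200 = -0.0545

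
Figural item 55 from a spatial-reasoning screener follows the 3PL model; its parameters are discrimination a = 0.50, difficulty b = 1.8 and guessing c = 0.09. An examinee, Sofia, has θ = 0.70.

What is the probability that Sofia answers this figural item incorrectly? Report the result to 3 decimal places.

0.577

P(θ) = c + (1 − c) · 1 / (1 + exp(−a(θ − b)))
Exponent: 0.50 × (0.70 − 1.8) = -0.5500
1/(1 + e^{0.5500}) = 0.3659
P = 0.09 + 0.91 × 0.3659 = 0.4229
P(incorrect) = 1 − 0.4229 = 0.5771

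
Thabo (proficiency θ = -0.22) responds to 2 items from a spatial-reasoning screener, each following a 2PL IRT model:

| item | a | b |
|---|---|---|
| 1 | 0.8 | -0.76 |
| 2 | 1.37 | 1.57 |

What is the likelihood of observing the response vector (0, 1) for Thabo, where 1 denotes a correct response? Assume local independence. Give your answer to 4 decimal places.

P(θ) = 1 / (1 + exp(−a(θ − b)))
P_1 = 1/(1+e^{-0.4320}) = 0.6064
P_2 = 1/(1+e^{2.4523}) = 0.0793
L = (1−P_1) × P_2 = 0.3936 × 0.0793 = 0.03120

0.0312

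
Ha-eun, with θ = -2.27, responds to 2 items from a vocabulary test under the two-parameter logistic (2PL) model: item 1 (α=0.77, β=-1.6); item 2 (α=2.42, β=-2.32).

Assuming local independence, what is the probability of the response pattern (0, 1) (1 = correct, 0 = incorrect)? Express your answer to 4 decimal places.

0.3320

P(θ) = 1 / (1 + exp(−α(θ − β)))
P_1 = 1/(1+e^{0.5159}) = 0.3738
P_2 = 1/(1+e^{-0.1210}) = 0.5302
L = (1−P_1) × P_2 = 0.6262 × 0.5302 = 0.33201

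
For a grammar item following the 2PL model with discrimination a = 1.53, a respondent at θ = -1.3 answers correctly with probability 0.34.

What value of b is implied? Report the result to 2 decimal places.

-0.87

P(θ) = 1 / (1 + exp(−a(θ − b)))
logit(0.34) = ln(0.34/0.66) = -0.6633
b = θ − logit/(a) = -1.3 − (-0.6633)/1.5300 = -0.8665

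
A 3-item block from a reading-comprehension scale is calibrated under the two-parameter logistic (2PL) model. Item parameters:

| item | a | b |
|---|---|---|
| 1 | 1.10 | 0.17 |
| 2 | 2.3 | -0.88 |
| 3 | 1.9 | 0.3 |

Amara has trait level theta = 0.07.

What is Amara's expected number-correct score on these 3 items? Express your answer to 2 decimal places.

P(theta) = 1 / (1 + exp(−a(theta − b)))
P_1 = 1/(1+e^{0.1100}) = 0.4725
P_2 = 1/(1+e^{-2.1850}) = 0.8989
P_3 = 1/(1+e^{0.4370}) = 0.3925
E[score] = 0.4725 + 0.8989 + 0.3925 = 1.7639

1.76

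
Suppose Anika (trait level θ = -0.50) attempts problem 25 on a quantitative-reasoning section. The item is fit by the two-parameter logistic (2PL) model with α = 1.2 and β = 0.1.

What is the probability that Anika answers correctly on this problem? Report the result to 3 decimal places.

0.327

P(θ) = 1 / (1 + exp(−α(θ − β)))
Exponent: 1.2 × (-0.50 − 0.1) = -0.7200
1/(1 + e^{0.7200}) = 0.3274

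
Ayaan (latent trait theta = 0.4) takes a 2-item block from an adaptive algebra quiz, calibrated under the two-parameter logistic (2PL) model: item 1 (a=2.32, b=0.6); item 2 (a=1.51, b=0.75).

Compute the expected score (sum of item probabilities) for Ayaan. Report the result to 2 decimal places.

P(theta) = 1 / (1 + exp(−a(theta − b)))
P_1 = 1/(1+e^{0.4640}) = 0.3860
P_2 = 1/(1+e^{0.5285}) = 0.3709
E[score] = 0.3860 + 0.3709 = 0.7569

0.76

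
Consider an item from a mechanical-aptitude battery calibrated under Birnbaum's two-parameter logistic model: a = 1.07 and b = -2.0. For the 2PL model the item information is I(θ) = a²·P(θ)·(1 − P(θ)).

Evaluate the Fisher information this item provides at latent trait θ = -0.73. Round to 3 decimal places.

P = 1/(1+e^{-1.3589}) = 0.7956
P(1−P) = 0.7956 × 0.2044 = 0.1626
I = a² × P(1−P) = 1.07² × 0.1626 = 0.18620

0.186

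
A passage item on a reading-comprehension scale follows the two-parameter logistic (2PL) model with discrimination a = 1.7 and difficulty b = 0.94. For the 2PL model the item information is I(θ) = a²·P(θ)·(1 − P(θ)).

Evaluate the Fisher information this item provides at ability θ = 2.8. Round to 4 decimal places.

0.1126

P = 1/(1+e^{-3.1620}) = 0.9594
P(1−P) = 0.9594 × 0.0406 = 0.0390
I = a² × P(1−P) = 1.7² × 0.0390 = 0.11263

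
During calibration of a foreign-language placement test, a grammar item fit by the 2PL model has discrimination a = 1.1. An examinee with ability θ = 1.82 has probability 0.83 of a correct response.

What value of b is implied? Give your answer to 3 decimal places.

P(θ) = 1 / (1 + exp(−a(θ − b)))
logit(0.83) = ln(0.83/0.17) = 1.5856
b = θ − logit/(a) = 1.82 − 1.5856/1.1000 = 0.3785

0.379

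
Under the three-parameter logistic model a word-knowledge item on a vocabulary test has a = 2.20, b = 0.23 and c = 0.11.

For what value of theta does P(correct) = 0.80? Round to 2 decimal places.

0.79

P(theta) = c + (1 − c) · 1 / (1 + exp(−a(theta − b)))
Remove guessing floor: (0.80 − 0.11)/(1 − 0.11) = 0.7753
logit = ln(0.7753/0.2247) = 1.2384
theta = b + logit/(a) = 0.23 + 1.2384/2.2000 = 0.7929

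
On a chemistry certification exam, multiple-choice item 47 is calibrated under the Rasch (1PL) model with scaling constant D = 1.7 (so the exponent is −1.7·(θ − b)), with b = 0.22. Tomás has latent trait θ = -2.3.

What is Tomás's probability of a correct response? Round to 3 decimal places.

P(θ) = 1 / (1 + exp(−D·(θ − b)))
Exponent: 1.7 × (-2.3 − 0.22) = -4.2840
1/(1 + e^{4.2840}) = 0.0136
P = 0.0136

0.014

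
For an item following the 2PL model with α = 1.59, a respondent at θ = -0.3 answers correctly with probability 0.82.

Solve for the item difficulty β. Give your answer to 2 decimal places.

P(θ) = 1 / (1 + exp(−α(θ − β)))
logit(0.82) = ln(0.82/0.18) = 1.5163
β = θ − logit/(α) = -0.3 − 1.5163/1.5900 = -1.2537

-1.25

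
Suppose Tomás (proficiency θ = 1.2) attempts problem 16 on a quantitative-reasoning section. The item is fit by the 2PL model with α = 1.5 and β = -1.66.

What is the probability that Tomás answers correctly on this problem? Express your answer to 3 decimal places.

P(θ) = 1 / (1 + exp(−α(θ − β)))
Exponent: 1.5 × (1.2 − (-1.66)) = 4.2900
1/(1 + e^{-4.2900}) = 0.9865

0.986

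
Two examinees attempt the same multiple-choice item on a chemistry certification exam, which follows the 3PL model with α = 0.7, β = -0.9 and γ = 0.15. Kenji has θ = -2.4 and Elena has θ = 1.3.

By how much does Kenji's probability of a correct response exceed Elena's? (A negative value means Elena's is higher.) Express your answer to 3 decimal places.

-0.480

P(θ) = γ + (1 − γ) · 1 / (1 + exp(−α(θ − β)))
P(Kenji) = 0.3703  [exponent -1.0500]
P(Elena) = 0.8499  [exponent 1.5400]
Difference = 0.3703 − 0.8499 = -0.4796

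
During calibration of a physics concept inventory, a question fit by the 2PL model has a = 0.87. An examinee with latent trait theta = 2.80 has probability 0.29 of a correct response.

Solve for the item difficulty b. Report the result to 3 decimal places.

P(theta) = 1 / (1 + exp(−a(theta − b)))
logit(0.29) = ln(0.29/0.71) = -0.8954
b = theta − logit/(a) = 2.80 − (-0.8954)/0.8700 = 3.8292

3.829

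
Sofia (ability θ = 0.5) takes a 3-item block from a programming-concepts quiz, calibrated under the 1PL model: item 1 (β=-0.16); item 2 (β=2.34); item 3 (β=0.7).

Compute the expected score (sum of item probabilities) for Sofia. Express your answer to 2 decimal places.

P(θ) = 1 / (1 + exp(−(θ − β)))
P_1 = 1/(1+e^{-0.6600}) = 0.6593
P_2 = 1/(1+e^{1.8400}) = 0.1371
P_3 = 1/(1+e^{0.2000}) = 0.4502
E[score] = 0.6593 + 0.1371 + 0.4502 = 1.2465

1.25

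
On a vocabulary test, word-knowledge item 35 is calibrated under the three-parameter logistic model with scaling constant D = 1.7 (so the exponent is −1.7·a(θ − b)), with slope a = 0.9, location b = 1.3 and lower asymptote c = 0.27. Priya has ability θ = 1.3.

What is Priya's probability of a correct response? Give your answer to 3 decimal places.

P(θ) = c + (1 − c) · 1 / (1 + exp(−D·a(θ − b)))
Exponent: 1.7 × 0.9 × (1.3 − 1.3) = 0.0000
1/(1 + e^{0.0000}) = 0.5000
P = 0.27 + 0.73 × 0.5000 = 0.6350

0.635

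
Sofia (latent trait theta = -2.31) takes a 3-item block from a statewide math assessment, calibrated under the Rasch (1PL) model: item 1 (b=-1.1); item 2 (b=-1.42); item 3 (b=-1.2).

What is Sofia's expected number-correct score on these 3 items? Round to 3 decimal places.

P(theta) = 1 / (1 + exp(−(theta − b)))
P_1 = 1/(1+e^{1.2100}) = 0.2297
P_2 = 1/(1+e^{0.8900}) = 0.2911
P_3 = 1/(1+e^{1.1100}) = 0.2479
E[score] = 0.2297 + 0.2911 + 0.2479 = 0.7687

0.769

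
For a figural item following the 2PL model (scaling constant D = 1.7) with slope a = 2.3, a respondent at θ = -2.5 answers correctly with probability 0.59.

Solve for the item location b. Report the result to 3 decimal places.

P(θ) = 1 / (1 + exp(−D·a(θ − b)))
logit(0.59) = ln(0.59/0.41) = 0.3640
b = θ − logit/(1.7·a) = -2.5 − 0.3640/3.9100 = -2.5931

-2.593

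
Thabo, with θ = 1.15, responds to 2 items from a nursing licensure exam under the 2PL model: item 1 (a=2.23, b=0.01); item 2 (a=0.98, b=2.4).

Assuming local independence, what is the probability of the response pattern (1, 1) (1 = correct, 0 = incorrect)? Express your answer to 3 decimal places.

0.210

P(θ) = 1 / (1 + exp(−a(θ − b)))
P_1 = 1/(1+e^{-2.5422}) = 0.9270
P_2 = 1/(1+e^{1.2250}) = 0.2271
L = P_1 × P_2 = 0.9270 × 0.2271 = 0.21049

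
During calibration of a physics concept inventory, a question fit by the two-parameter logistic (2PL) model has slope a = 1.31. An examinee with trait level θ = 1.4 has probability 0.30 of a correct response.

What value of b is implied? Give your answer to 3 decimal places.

P(θ) = 1 / (1 + exp(−a(θ − b)))
logit(0.30) = ln(0.30/0.70) = -0.8473
b = θ − logit/(a) = 1.4 − (-0.8473)/1.3100 = 2.0468

2.047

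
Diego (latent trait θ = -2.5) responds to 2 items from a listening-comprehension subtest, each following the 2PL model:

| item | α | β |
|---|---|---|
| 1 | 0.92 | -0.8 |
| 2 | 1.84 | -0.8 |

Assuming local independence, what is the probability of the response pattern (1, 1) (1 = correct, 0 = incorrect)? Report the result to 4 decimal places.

0.0073

P(θ) = 1 / (1 + exp(−α(θ − β)))
P_1 = 1/(1+e^{1.5640}) = 0.1731
P_2 = 1/(1+e^{3.1280}) = 0.0420
L = P_1 × P_2 = 0.1731 × 0.0420 = 0.00726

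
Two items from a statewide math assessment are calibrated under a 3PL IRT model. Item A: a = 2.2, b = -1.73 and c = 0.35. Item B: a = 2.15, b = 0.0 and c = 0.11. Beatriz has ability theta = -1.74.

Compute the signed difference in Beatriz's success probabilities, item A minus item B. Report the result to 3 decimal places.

0.541

P(theta) = c + (1 − c) · 1 / (1 + exp(−a(theta − b)))
P_A = 0.6714
P_B = 0.1306
P_A − P_B = 0.5408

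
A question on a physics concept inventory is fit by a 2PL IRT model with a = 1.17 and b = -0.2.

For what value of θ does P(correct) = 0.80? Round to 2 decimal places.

0.98

P(θ) = 1 / (1 + exp(−a(θ − b)))
logit = ln(0.8000/0.2000) = 1.3863
θ = b + logit/(a) = -0.2 + 1.3863/1.1700 = 0.9849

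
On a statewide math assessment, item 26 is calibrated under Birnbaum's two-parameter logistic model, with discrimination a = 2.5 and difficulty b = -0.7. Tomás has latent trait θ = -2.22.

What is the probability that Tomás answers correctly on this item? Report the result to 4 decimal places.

0.0219

P(θ) = 1 / (1 + exp(−a(θ − b)))
Exponent: 2.5 × (-2.22 − (-0.7)) = -3.8000
1/(1 + e^{3.8000}) = 0.0219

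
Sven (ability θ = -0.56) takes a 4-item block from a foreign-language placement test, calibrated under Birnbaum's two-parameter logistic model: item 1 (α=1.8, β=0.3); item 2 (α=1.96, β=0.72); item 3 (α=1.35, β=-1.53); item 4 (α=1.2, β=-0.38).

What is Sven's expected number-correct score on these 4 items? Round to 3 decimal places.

1.484

P(θ) = 1 / (1 + exp(−α(θ − β)))
P_1 = 1/(1+e^{1.5480}) = 0.1754
P_2 = 1/(1+e^{2.5088}) = 0.0752
P_3 = 1/(1+e^{-1.3095}) = 0.7874
P_4 = 1/(1+e^{0.2160}) = 0.4462
E[score] = 0.1754 + 0.0752 + 0.7874 + 0.4462 = 1.4843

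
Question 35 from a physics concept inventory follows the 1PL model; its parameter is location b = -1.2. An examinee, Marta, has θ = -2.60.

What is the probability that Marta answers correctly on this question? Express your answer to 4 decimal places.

0.1978

P(θ) = 1 / (1 + exp(−(θ − b)))
Exponent: (-2.60 − (-1.2)) = -1.4000
1/(1 + e^{1.4000}) = 0.1978
P = 0.1978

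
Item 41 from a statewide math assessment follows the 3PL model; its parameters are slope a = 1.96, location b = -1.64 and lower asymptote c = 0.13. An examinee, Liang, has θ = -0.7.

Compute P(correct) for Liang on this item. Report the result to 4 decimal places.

0.8810

P(θ) = c + (1 − c) · 1 / (1 + exp(−a(θ − b)))
Exponent: 1.96 × (-0.7 − (-1.64)) = 1.8424
1/(1 + e^{-1.8424}) = 0.8632
P = 0.13 + 0.87 × 0.8632 = 0.8810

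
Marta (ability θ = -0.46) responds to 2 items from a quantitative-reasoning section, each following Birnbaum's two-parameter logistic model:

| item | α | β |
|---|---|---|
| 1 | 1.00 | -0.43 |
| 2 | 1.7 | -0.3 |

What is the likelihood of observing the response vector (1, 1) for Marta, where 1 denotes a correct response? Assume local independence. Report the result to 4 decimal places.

P(θ) = 1 / (1 + exp(−α(θ − β)))
P_1 = 1/(1+e^{0.0300}) = 0.4925
P_2 = 1/(1+e^{0.2720}) = 0.4324
L = P_1 × P_2 = 0.4925 × 0.4324 = 0.21297

0.2130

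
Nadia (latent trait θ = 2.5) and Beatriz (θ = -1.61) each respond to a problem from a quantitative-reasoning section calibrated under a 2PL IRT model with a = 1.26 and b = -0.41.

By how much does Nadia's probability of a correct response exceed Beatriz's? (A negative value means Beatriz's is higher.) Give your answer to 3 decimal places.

P(θ) = 1 / (1 + exp(−a(θ − b)))
P(Nadia) = 0.9751  [exponent 3.6666]
P(Beatriz) = 0.1806  [exponent -1.5120]
Difference = 0.9751 − 0.1806 = 0.7944

0.794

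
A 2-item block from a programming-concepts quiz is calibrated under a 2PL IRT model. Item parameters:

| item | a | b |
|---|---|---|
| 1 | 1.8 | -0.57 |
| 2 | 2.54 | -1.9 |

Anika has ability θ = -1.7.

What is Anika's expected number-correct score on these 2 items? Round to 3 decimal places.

P(θ) = 1 / (1 + exp(−a(θ − b)))
P_1 = 1/(1+e^{2.0340}) = 0.1157
P_2 = 1/(1+e^{-0.5080}) = 0.6243
E[score] = 0.1157 + 0.6243 = 0.7400

0.740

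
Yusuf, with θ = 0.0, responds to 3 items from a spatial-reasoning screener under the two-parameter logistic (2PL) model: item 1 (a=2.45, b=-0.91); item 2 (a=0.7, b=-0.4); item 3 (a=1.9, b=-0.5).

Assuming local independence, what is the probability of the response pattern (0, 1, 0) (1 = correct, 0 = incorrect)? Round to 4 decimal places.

0.0154

P(θ) = 1 / (1 + exp(−a(θ − b)))
P_1 = 1/(1+e^{-2.2295}) = 0.9029
P_2 = 1/(1+e^{-0.2800}) = 0.5695
P_3 = 1/(1+e^{-0.9500}) = 0.7211
L = (1−P_1) × P_2 × (1−P_3) = 0.0971 × 0.5695 × 0.2789 = 0.01543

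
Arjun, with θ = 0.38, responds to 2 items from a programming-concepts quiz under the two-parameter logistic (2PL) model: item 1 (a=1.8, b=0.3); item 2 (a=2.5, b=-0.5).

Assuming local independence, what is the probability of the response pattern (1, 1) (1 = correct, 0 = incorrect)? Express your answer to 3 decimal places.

0.482

P(θ) = 1 / (1 + exp(−a(θ − b)))
P_1 = 1/(1+e^{-0.1440}) = 0.5359
P_2 = 1/(1+e^{-2.2000}) = 0.9002
L = P_1 × P_2 = 0.5359 × 0.9002 = 0.48248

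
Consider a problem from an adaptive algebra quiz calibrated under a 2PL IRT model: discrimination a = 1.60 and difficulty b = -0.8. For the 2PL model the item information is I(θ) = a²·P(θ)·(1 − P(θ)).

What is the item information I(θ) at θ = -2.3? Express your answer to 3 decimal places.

P = 1/(1+e^{2.4000}) = 0.0832
P(1−P) = 0.0832 × 0.9168 = 0.0763
I = a² × P(1−P) = 1.60² × 0.0763 = 0.19521

0.195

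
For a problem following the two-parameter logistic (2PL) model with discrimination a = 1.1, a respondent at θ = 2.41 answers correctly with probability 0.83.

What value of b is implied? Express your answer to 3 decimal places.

P(θ) = 1 / (1 + exp(−a(θ − b)))
logit(0.83) = ln(0.83/0.17) = 1.5856
b = θ − logit/(a) = 2.41 − 1.5856/1.1000 = 0.9685

0.969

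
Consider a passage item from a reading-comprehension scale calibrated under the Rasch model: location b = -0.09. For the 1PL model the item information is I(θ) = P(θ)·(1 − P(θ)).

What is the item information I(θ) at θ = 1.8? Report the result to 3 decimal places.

0.114

P = 1/(1+e^{-1.8900}) = 0.8688
P(1−P) = 0.8688 × 0.1312 = 0.1140
I = P(1−P) = 0.11402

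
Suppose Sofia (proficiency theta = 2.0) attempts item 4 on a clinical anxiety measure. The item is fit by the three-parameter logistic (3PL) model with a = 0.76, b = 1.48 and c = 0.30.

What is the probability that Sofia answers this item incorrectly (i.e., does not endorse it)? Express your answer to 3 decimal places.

0.282

P(theta) = c + (1 − c) · 1 / (1 + exp(−a(theta − b)))
Exponent: 0.76 × (2.0 − 1.48) = 0.3952
1/(1 + e^{-0.3952}) = 0.5975
P = 0.30 + 0.70 × 0.5975 = 0.7183
P(incorrect) = 1 − 0.7183 = 0.2817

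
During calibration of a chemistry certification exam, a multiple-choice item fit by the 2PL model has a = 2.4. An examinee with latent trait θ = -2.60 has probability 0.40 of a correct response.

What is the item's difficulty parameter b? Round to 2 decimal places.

P(θ) = 1 / (1 + exp(−a(θ − b)))
logit(0.40) = ln(0.40/0.60) = -0.4055
b = θ − logit/(a) = -2.60 − (-0.4055)/2.4000 = -2.4311

-2.43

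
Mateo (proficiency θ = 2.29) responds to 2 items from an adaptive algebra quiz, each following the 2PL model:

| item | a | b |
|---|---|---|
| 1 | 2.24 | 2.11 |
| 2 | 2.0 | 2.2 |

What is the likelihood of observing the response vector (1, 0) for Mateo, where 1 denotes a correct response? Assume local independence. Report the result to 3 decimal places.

P(θ) = 1 / (1 + exp(−a(θ − b)))
P_1 = 1/(1+e^{-0.4032}) = 0.5995
P_2 = 1/(1+e^{-0.1800}) = 0.5449
L = P_1 × (1−P_2) = 0.5995 × 0.4551 = 0.27283

0.273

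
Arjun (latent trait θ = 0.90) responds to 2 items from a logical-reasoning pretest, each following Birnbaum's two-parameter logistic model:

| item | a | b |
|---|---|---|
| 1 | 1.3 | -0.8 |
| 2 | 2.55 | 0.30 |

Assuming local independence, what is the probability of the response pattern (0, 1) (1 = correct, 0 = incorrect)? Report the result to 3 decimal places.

0.081

P(θ) = 1 / (1 + exp(−a(θ − b)))
P_1 = 1/(1+e^{-2.2100}) = 0.9011
P_2 = 1/(1+e^{-1.5300}) = 0.8220
L = (1−P_1) × P_2 = 0.0989 × 0.8220 = 0.08126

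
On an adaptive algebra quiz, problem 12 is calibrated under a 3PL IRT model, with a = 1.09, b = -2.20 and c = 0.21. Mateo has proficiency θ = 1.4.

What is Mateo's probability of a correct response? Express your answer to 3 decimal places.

0.985

P(θ) = c + (1 − c) · 1 / (1 + exp(−a(θ − b)))
Exponent: 1.09 × (1.4 − (-2.20)) = 3.9240
1/(1 + e^{-3.9240}) = 0.9806
P = 0.21 + 0.79 × 0.9806 = 0.9847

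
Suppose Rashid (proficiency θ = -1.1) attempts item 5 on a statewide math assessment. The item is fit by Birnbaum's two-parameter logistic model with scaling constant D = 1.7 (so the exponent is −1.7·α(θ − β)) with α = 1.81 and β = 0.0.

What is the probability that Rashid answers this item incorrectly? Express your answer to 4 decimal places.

P(θ) = 1 / (1 + exp(−D·α(θ − β)))
Exponent: 1.7 × 1.81 × (-1.1 − 0.0) = -3.3847
1/(1 + e^{3.3847}) = 0.0328
P = 0.0328
P(incorrect) = 1 − 0.0328 = 0.9672

0.9672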